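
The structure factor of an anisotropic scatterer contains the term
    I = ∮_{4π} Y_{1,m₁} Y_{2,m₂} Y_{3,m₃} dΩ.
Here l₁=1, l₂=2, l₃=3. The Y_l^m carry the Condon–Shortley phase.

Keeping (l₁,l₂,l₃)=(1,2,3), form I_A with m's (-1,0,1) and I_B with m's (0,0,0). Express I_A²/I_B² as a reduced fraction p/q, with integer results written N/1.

2/3

Same 1,2,3: normalisation and zero-m 3j drop out of the ratio.
A: Δ: 0! 2! 4! / 7! → 1/105; sum: t=0:+1/8 = 1/8; 3j²(1 2 3; -1 0 1) = Δ·Π!·Σ² = 2/35  (sign +1)
B: Δ: 0! 2! 4! / 7! → 1/105; sum: t=0:+1/4 = 1/4; 3j²(1 2 3; 0 0 0) = Δ·Π!·Σ² = 3/35  (sign -1)
I_A²/I_B² = (2/35)/(3/35) = 2/3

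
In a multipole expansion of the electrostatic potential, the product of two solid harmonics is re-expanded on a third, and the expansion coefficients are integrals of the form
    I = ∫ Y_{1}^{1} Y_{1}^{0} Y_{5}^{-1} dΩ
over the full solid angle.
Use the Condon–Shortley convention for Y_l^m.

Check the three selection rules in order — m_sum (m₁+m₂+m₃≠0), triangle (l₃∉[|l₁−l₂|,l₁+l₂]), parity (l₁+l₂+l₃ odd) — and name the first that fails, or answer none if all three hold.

triangle

Σmᵢ = 0  ✓
l₃∈[|l₁−l₂|,l₁+l₂]=[0,2], have l₃=5  ✗
Σlᵢ = 7 ⇒ odd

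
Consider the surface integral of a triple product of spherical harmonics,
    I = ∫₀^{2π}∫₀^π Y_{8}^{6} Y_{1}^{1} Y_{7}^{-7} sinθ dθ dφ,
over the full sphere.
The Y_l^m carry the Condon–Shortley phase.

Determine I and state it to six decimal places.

Rules hold: Σm=0, L=16 even, 7≤7≤9.
N = 17·3·15 = 765
Δ = 2!·14!·0!/17! = 1/2040
Racah Σ t=1..1: t=1:−1/25401600 = -1/25401600
⇒ 3j(8 1 7; 0 0 0)² = 8/255, sgn +1
Racah Σ t=2..2: t=2:+1/174356582400 = 1/174356582400
⇒ 3j(8 1 7; 6 1 -7)² = 1/2040, sgn +1
4πI² = N·(3j₀)²·(3jₘ)² = 1/85
I = +1·√(0.0117647/4π) = 0.03059748

0.030597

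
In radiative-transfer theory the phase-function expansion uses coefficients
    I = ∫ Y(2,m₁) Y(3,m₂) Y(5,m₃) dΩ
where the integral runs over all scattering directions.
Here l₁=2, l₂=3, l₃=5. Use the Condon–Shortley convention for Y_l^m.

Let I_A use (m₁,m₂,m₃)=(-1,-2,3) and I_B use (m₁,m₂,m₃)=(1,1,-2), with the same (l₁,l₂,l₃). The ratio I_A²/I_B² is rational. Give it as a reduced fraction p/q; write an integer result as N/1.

16/15

Same 2,3,5: normalisation and zero-m 3j drop out of the ratio.
A: Δ: 0! 4! 6! / 11! → 1/2310; sum: t=0:+1/720 = 1/720; 3j²(2 3 5; -1 -2 3) = Δ·Π!·Σ² = 8/165  (sign +1)
B: Δ: 0! 4! 6! / 11! → 1/2310; sum: t=0:+1/288 = 1/288; 3j²(2 3 5; 1 1 -2) = Δ·Π!·Σ² = 1/22  (sign -1)
I_A²/I_B² = (8/165)/(1/22) = 16/15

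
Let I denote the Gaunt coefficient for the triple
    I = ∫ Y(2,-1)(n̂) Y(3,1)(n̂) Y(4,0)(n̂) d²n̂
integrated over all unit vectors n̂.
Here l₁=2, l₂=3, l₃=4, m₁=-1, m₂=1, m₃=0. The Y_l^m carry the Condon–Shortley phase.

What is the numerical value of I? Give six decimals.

0.000000

Σlᵢ=9 odd — θ-integrand is odd under cosθ→−cosθ; I=0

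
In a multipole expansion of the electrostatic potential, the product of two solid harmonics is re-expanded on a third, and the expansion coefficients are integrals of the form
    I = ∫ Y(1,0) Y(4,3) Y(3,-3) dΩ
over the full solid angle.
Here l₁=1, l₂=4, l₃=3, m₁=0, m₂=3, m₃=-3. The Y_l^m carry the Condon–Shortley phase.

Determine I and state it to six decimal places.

-0.162868

Rules hold: Σm=0, L=8 even, 3≤3≤5.
N = 3·9·7 = 189
Δ = 2!·0!·6!/9! = 1/252
Racah Σ t=1..1: t=1:−1/36 = -1/36
⇒ 3j(1 4 3; 0 0 0)² = 4/63, sgn +1
Racah Σ t=1..1: t=1:−1/720 = -1/720
⇒ 3j(1 4 3; 0 3 -3)² = 1/36, sgn -1
4πI² = N·(3j₀)²·(3jₘ)² = 1/3
I = -1·√(0.333333/4π) = -0.16286750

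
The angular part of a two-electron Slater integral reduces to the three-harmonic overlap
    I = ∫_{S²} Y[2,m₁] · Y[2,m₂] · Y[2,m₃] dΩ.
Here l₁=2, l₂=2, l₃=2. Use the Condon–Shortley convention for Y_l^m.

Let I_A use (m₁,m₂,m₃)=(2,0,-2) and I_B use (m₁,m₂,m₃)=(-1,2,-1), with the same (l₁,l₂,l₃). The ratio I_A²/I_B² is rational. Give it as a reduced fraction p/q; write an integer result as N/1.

2/3

l's match ⇒ only the (l;m) 3-j factors differ between A and B.
A: triangle coeff Δ(2,2,2) = 1/630; Σ_t [0,0]: t=0:+1/8 = 1/8; (3j)²=2/35 [(2 2 2; 2 0 -2)], sign=+1
B: triangle coeff Δ(2,2,2) = 1/630; Σ_t [2,2]: t=2:+1/4 = 1/4; (3j)²=3/35 [(2 2 2; -1 2 -1)], sign=-1
I_A²/I_B² = (2/35)/(3/35) = 2/3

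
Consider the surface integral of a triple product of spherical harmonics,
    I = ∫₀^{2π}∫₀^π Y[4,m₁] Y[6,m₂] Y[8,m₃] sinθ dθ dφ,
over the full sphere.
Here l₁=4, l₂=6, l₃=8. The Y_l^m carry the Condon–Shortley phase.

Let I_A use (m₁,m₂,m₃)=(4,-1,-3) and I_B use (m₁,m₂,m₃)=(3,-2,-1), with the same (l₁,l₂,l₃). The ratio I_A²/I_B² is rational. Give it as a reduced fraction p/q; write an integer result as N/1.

Same 4,6,8: normalisation and zero-m 3j drop out of the ratio.
A: Δ: 2! 6! 10! / 19! → 1/23279256; sum: t=0:+1/20736000 = 1/20736000; 3j²(4 6 8; 4 -1 -3) = Δ·Π!·Σ² = 49/4199  (sign -1)
B: Δ: 2! 6! 10! / 19! → 1/23279256; sum: t=0:+1/4147200 t=1:−1/21772800 = 17/87091200; 3j²(4 6 8; 3 -2 -1) = Δ·Π!·Σ² = 119/8151  (sign -1)
I_A²/I_B² = (49/4199)/(119/8151) = 231/289

231/289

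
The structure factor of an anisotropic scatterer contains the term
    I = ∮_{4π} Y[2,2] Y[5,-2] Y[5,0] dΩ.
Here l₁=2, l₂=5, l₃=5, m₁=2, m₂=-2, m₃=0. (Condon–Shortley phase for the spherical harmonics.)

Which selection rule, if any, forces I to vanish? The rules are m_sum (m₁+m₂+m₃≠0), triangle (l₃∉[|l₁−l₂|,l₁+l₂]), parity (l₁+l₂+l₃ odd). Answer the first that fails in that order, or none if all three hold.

none

azimuthal sum: 2 − 2 + 0 = 0  ✓
3 ≤ 5 ≤ 7 (triangle on l)  ✓
L = 2 + 5 + 5 = 12 (even)  ✓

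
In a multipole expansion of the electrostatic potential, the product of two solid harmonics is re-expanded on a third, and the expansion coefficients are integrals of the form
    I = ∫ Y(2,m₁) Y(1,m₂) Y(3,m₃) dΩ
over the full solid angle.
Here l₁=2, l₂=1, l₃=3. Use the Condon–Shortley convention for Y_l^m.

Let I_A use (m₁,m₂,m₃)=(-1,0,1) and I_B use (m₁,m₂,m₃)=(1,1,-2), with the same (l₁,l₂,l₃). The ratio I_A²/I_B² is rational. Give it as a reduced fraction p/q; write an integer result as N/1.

Shared (l₁,l₂,l₃)=(2,1,3): N and (l;000)² cancel in I_A²/I_B².
A: Δ = 0!·4!·2!/7! = 1/105; Racah Σ t=0..0: t=0:+1/6 = 1/6; ⇒ 3j(2 1 3; -1 0 1)² = 8/105, sgn +1
B: Δ = 0!·4!·2!/7! = 1/105; Racah Σ t=0..0: t=0:+1/12 = 1/12; ⇒ 3j(2 1 3; 1 1 -2)² = 2/21, sgn -1
I_A²/I_B² = (8/105)/(2/21) = 4/5

4/5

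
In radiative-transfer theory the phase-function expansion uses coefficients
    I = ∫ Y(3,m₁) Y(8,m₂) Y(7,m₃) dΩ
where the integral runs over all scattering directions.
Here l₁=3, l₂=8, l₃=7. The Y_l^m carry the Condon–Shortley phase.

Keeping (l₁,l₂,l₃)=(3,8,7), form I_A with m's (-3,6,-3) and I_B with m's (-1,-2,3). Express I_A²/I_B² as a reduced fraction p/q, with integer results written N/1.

9009/3364

Same 3,8,7: normalisation and zero-m 3j drop out of the ratio.
A: Δ: 4! 2! 12! / 19! → 1/5290740; sum: t=4:+1/348364800 = 1/348364800; 3j²(3 8 7; -3 6 -3) = Δ·Π!·Σ² = 11/646  (sign +1)
B: Δ: 4! 2! 12! / 19! → 1/5290740; sum: t=2:+1/7741440 t=3:−1/13063680 t=4:+1/348364800 = 29/522547200; 3j²(3 8 7; -1 -2 3) = Δ·Π!·Σ² = 1682/264537  (sign +1)
I_A²/I_B² = (11/646)/(1682/264537) = 9009/3364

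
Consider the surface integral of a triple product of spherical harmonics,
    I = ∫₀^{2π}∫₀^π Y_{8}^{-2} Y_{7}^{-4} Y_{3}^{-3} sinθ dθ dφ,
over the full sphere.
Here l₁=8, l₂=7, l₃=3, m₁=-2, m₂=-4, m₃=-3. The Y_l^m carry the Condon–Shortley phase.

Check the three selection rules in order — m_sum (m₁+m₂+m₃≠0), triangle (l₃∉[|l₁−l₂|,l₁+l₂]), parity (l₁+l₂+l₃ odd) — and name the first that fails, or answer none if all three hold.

Σmᵢ = -9  ✗
l₃∈[|l₁−l₂|,l₁+l₂]=[1,15], have l₃=3
Σlᵢ = 18 ⇒ even

m_sum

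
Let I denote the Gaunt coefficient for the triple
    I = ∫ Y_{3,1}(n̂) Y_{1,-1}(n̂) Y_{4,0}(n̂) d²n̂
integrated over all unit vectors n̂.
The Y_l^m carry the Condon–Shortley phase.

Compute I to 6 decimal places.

Checks pass: Σm=0; 8 even; l₃=4∈[2,4].
(2·3+1)(2·1+1)(2·4+1) = 189
Δ: 0! 6! 2! / 9! → 1/252
sum: t=0:+1/36 = 1/36
3j²(3 1 4; 0 0 0) = Δ·Π!·Σ² = 4/63  (sign +1)
sum: t=0:+1/96 = 1/96
3j²(3 1 4; 1 -1 0) = Δ·Π!·Σ² = 1/42  (sign +1)
combine: 4πI² = 189·4/63·1/42 = 2/7
take √, sign +1: I = 0.15078601

0.150786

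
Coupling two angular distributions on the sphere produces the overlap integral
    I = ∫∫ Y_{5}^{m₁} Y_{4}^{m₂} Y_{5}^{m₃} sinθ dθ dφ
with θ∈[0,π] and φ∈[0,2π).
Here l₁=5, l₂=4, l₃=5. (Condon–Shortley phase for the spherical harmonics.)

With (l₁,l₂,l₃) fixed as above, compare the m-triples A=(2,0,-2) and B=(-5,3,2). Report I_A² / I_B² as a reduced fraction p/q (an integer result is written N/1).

1/42

Shared (l₁,l₂,l₃)=(5,4,5): N and (l;000)² cancel in I_A²/I_B².
A: Δ = 4!·6!·4!/15! = 1/3153150; Racah Σ t=0..3: t=0:+1/20736 t=1:−1/1728 t=2:+1/1920 t=3:−1/25920 = -1/20736; ⇒ 3j(5 4 5; 2 0 -2)² = 1/2574, sgn +1
B: Δ = 4!·6!·4!/15! = 1/3153150; Racah Σ t=4..4: t=4:+1/103680 = 1/103680; ⇒ 3j(5 4 5; -5 3 2)² = 7/429, sgn -1
I_A²/I_B² = (1/2574)/(7/429) = 1/42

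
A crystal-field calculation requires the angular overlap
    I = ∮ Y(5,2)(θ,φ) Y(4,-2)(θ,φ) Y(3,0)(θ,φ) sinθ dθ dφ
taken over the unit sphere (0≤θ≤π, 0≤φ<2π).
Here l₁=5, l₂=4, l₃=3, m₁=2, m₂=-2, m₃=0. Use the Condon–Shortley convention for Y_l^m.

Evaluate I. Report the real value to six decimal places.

Rules hold: Σm=0, L=12 even, 1≤3≤9.
N = 11·9·7 = 693
Δ = 6!·4!·2!/13! = 1/180180
Racah Σ t=2..4: t=2:+1/576 t=3:−1/144 t=4:+1/576 = -1/288
⇒ 3j(5 4 3; 0 0 0)² = 20/1001, sgn +1
Racah Σ t=0..2: t=0:+1/8640 t=1:−1/480 t=2:+1/576 = -1/4320
⇒ 3j(5 4 3; 2 -2 0)² = 1/2145, sgn +1
4πI² = N·(3j₀)²·(3jₘ)² = 12/1859
I = +1·√(0.00645508/4π) = 0.02266449

0.022664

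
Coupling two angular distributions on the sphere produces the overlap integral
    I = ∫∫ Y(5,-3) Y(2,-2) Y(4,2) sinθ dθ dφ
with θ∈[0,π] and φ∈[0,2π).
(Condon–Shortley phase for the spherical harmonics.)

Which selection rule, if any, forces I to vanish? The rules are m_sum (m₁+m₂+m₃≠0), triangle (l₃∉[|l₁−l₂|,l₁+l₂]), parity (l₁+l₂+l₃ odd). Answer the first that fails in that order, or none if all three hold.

Σmᵢ = -3  ✗
l₃∈[|l₁−l₂|,l₁+l₂]=[3,7], have l₃=4
Σlᵢ = 11 ⇒ odd

m_sum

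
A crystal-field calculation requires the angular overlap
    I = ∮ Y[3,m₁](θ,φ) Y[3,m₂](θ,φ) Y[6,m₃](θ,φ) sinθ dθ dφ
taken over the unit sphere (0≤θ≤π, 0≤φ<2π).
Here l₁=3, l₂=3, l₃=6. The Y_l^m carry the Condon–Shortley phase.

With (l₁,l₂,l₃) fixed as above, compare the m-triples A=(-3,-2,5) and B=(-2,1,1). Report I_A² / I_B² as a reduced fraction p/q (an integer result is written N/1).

22/5

Shared (l₁,l₂,l₃)=(3,3,6): N and (l;000)² cancel in I_A²/I_B².
A: Δ = 0!·6!·6!/13! = 1/12012; Racah Σ t=0..0: t=0:+1/86400 = 1/86400; ⇒ 3j(3 3 6; -3 -2 5)² = 1/26, sgn -1
B: Δ = 0!·6!·6!/13! = 1/12012; Racah Σ t=0..0: t=0:+1/5760 = 1/5760; ⇒ 3j(3 3 6; -2 1 1)² = 5/572, sgn -1
I_A²/I_B² = (1/26)/(5/572) = 22/5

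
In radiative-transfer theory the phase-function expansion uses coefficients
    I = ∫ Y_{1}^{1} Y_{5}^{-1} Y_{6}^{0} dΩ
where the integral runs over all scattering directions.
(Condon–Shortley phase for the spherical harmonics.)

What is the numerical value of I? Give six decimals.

m-sum 0 ✓  L=12 even ✓  4≤6≤6 ✓
Π(2lᵢ+1) = 3×11×13 = 429
triangle coeff Δ(1,5,6) = 1/858
Σ_t [0,0]: t=0:+1/14400 = 1/14400
(3j)²=6/143 [(1 5 6; 0 0 0)], sign=+1
Σ_t [0,0]: t=0:+1/34560 = 1/34560
(3j)²=5/286 [(1 5 6; 1 -1 0)], sign=+1
⇒ 4πI² = 45/143
I = (+1)√(45/143/(4π)) = 0.15824621

0.158246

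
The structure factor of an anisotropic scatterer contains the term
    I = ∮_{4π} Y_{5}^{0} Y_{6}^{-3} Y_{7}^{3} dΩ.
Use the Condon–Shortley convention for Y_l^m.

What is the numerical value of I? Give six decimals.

0.099287

Rules hold: Σm=0, L=18 even, 1≤7≤11.
N = 11·13·15 = 2145
Δ = 4!·6!·8!/19! = 1/174594420
Racah Σ t=0..4: t=0:+1/4147200 t=1:−1/207360 t=2:+1/82944 t=3:−1/207360 t=4:+1/4147200 = 1/345600
⇒ 3j(5 6 7; 0 0 0)² = 420/46189, sgn -1
Racah Σ t=0..3: t=0:+1/2073600 t=1:−1/414720 t=2:+1/725760 t=3:−1/11612160 = -37/58060800
⇒ 3j(5 6 7; 0 -3 3)² = 4107/646646, sgn -1
4πI² = N·(3j₀)²·(3jₘ)² = 1848150/14919047
I = +1·√(0.123879/4π) = 0.09928717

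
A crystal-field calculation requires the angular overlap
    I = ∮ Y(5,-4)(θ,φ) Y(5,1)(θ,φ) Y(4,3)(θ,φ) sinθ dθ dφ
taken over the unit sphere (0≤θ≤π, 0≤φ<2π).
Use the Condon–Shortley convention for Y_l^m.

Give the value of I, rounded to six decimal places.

-0.168084

Rules hold: Σm=0, L=14 even, 0≤4≤10.
N = 11·11·9 = 1089
Δ = 6!·4!·4!/15! = 1/3153150
Racah Σ t=1..5: t=1:−1/69120 t=2:+1/1728 t=3:−1/576 t=4:+1/1728 t=5:−1/69120 = -7/11520
⇒ 3j(5 5 4; 0 0 0)² = 2/143, sgn -1
Racah Σ t=5..6: t=5:−1/17280 t=6:+1/103680 = -1/20736
⇒ 3j(5 5 4; -4 1 3)² = 10/429, sgn +1
4πI² = N·(3j₀)²·(3jₘ)² = 60/169
I = -1·√(0.35503/4π) = -0.16808437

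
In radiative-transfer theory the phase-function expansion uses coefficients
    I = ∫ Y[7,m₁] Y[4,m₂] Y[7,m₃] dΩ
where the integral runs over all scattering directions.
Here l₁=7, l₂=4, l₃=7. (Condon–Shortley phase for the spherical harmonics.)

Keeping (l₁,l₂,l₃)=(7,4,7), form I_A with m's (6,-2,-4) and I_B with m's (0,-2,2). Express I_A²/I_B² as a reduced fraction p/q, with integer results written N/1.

Same 7,4,7: normalisation and zero-m 3j drop out of the ratio.
A: Δ: 4! 10! 4! / 19! → 1/58198140; sum: t=0:+1/34836480 t=1:−1/130636800 = 11/522547200; 3j²(7 4 7; 6 -2 -4) = Δ·Π!·Σ² = 1331/81396  (sign -1)
B: Δ: 4! 10! 4! / 19! → 1/58198140; sum: t=0:+1/2903040 t=1:−1/622080 t=2:+1/1382400 = -47/87091200; 3j²(7 4 7; 0 -2 2) = Δ·Π!·Σ² = 2209/277134  (sign +1)
I_A²/I_B² = (1331/81396)/(2209/277134) = 190333/92778

190333/92778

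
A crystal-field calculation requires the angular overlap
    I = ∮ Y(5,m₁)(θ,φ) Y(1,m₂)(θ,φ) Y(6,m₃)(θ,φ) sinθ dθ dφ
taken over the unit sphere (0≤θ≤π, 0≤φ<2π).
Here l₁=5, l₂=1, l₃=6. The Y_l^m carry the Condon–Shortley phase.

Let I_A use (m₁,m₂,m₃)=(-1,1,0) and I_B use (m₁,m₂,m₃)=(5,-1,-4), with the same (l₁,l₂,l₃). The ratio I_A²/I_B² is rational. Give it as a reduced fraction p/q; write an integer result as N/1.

15/1

l's match ⇒ only the (l;m) 3-j factors differ between A and B.
A: triangle coeff Δ(5,1,6) = 1/858; Σ_t [0,0]: t=0:+1/34560 = 1/34560; (3j)²=5/286 [(5 1 6; -1 1 0)], sign=+1
B: triangle coeff Δ(5,1,6) = 1/858; Σ_t [0,0]: t=0:+1/7257600 = 1/7257600; (3j)²=1/858 [(5 1 6; 5 -1 -4)], sign=+1
I_A²/I_B² = (5/286)/(1/858) = 15/1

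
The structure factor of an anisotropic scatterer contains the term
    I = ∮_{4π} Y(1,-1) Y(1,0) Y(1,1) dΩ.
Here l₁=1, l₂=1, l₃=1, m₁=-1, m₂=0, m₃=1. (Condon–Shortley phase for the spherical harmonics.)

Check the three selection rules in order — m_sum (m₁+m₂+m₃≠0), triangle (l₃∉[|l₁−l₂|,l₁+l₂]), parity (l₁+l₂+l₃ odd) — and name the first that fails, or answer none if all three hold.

parity

m₁+m₂+m₃ = -1 + 0 + 1 = 0  ✓
triangle: |1−1|=0 ≤ l₃=1 ≤ 1+1=2  ✓
parity: l₁+l₂+l₃ = 3 is odd  ✗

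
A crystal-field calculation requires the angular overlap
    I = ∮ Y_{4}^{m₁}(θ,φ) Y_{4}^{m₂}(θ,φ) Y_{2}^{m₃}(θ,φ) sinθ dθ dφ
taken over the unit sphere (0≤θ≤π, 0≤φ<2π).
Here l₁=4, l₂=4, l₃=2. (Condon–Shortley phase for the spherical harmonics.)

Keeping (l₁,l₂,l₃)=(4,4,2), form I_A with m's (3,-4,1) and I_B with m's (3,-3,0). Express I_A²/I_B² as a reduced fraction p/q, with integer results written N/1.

l's match ⇒ only the (l;m) 3-j factors differ between A and B.
A: triangle coeff Δ(4,4,2) = 1/13860; Σ_t [0,0]: t=0:+1/1440 = 1/1440; (3j)²=7/165 [(4 4 2; 3 -4 1)], sign=-1
B: triangle coeff Δ(4,4,2) = 1/13860; Σ_t [0,1]: t=0:+1/720 t=1:−1/480 = -1/1440; (3j)²=7/1980 [(4 4 2; 3 -3 0)], sign=-1
I_A²/I_B² = (7/165)/(7/1980) = 12/1

12/1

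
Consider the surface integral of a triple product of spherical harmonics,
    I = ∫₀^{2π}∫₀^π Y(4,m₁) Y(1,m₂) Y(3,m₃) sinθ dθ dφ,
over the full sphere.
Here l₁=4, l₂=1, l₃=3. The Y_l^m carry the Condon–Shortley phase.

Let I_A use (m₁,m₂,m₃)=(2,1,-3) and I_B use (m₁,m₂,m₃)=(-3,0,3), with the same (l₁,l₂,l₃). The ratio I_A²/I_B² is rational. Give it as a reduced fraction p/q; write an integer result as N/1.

l's match ⇒ only the (l;m) 3-j factors differ between A and B.
A: triangle coeff Δ(4,1,3) = 1/252; Σ_t [2,2]: t=2:+1/1440 = 1/1440; (3j)²=1/252 [(4 1 3; 2 1 -3)], sign=+1
B: triangle coeff Δ(4,1,3) = 1/252; Σ_t [1,1]: t=1:−1/720 = -1/720; (3j)²=1/36 [(4 1 3; -3 0 3)], sign=-1
I_A²/I_B² = (1/252)/(1/36) = 1/7

1/7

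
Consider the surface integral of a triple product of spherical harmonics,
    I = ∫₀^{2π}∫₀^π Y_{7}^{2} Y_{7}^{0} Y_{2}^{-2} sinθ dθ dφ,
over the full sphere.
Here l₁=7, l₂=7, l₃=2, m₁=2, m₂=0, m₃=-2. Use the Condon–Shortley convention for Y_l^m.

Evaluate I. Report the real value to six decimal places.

Checks pass: Σm=0; 16 even; l₃=2∈[0,14].
(2·7+1)(2·7+1)(2·2+1) = 1125
Δ: 12! 2! 2! / 17! → 1/185640
sum: t=5:−1/2419200 t=6:+1/518400 t=7:−1/2419200 = 1/907200
3j²(7 7 2; 0 0 0) = Δ·Π!·Σ² = 56/3315  (sign +1)
sum: t=5:−1/2419200 = -1/2419200
3j²(7 7 2; 2 0 -2) = Δ·Π!·Σ² = 27/1105  (sign -1)
combine: 4πI² = 1125·56/3315·27/1105 = 22680/48841
take √, sign -1: I = -0.19223140

-0.192231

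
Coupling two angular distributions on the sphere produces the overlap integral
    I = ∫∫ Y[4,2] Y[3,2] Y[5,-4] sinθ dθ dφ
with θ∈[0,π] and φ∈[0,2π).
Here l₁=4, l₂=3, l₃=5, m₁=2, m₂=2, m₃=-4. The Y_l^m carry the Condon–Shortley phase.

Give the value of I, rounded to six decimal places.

0.143343

Rules hold: Σm=0, L=12 even, 1≤5≤7.
N = 9·7·11 = 693
Δ = 2!·6!·4!/13! = 1/180180
Racah Σ t=0..2: t=0:+1/576 t=1:−1/144 t=2:+1/576 = -1/288
⇒ 3j(4 3 5; 0 0 0)² = 20/1001, sgn +1
Racah Σ t=1..2: t=1:−1/2880 t=2:+1/8640 = -1/4320
⇒ 3j(4 3 5; 2 2 -4)² = 8/429, sgn +1
4πI² = N·(3j₀)²·(3jₘ)² = 480/1859
I = +1·√(0.258203/4π) = 0.14334284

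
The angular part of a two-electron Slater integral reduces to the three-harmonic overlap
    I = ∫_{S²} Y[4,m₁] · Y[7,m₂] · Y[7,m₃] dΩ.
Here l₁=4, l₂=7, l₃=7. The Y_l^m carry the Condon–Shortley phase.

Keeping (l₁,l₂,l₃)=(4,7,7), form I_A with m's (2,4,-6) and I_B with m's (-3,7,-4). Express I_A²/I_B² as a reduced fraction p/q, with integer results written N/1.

Shared (l₁,l₂,l₃)=(4,7,7): N and (l;000)² cancel in I_A²/I_B².
A: Δ = 4!·4!·10!/19! = 1/58198140; Racah Σ t=1..2: t=1:−1/130636800 t=2:+1/34836480 = 11/522547200; ⇒ 3j(4 7 7; 2 4 -6)² = 1331/81396, sgn -1
B: Δ = 4!·4!·10!/19! = 1/58198140; Racah Σ t=4..4: t=4:+1/522547200 = 1/522547200; ⇒ 3j(4 7 7; -3 7 -4)² = 77/11628, sgn -1
I_A²/I_B² = (1331/81396)/(77/11628) = 121/49

121/49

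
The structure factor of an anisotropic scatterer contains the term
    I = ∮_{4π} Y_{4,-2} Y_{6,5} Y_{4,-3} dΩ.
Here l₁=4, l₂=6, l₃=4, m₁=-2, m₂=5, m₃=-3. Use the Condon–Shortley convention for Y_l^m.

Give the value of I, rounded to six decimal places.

-0.100084

m-sum 0 ✓  L=14 even ✓  2≤4≤10 ✓
Π(2lᵢ+1) = 9×13×9 = 1053
triangle coeff Δ(4,6,4) = 1/1261260
Σ_t [2,4]: t=2:+1/4608 t=3:−1/1296 t=4:+1/4608 = -7/20736
(3j)²=20/1287 [(4 6 4; 0 0 0)], sign=-1
Σ_t [5,6]: t=5:−1/86400 t=6:+1/172800 = -1/172800
(3j)²=1/130 [(4 6 4; -2 5 -3)], sign=+1
⇒ 4πI² = 18/143
I = (-1)√(18/143/(4π)) = -0.10008369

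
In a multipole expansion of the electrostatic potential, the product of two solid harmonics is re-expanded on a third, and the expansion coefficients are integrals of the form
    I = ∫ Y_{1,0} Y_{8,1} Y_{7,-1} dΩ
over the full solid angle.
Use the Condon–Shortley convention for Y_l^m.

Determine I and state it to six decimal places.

Rules hold: Σm=0, L=16 even, 7≤7≤9.
N = 3·17·15 = 765
Δ = 2!·0!·14!/17! = 1/2040
Racah Σ t=1..1: t=1:−1/25401600 = -1/25401600
⇒ 3j(1 8 7; 0 0 0)² = 8/255, sgn +1
Racah Σ t=1..1: t=1:−1/29030400 = -1/29030400
⇒ 3j(1 8 7; 0 1 -1)² = 21/680, sgn -1
4πI² = N·(3j₀)²·(3jₘ)² = 63/85
I = -1·√(0.741176/4π) = -0.24285994

-0.242860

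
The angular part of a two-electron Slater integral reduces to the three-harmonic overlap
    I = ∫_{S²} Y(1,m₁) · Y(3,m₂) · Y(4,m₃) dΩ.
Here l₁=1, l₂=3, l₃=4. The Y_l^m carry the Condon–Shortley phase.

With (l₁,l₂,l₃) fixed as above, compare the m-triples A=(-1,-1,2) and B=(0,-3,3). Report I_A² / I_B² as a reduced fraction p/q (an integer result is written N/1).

15/7

Same 1,3,4: normalisation and zero-m 3j drop out of the ratio.
A: Δ: 0! 2! 6! / 9! → 1/252; sum: t=0:+1/96 = 1/96; 3j²(1 3 4; -1 -1 2) = Δ·Π!·Σ² = 5/84  (sign +1)
B: Δ: 0! 2! 6! / 9! → 1/252; sum: t=0:+1/720 = 1/720; 3j²(1 3 4; 0 -3 3) = Δ·Π!·Σ² = 1/36  (sign -1)
I_A²/I_B² = (5/84)/(1/36) = 15/7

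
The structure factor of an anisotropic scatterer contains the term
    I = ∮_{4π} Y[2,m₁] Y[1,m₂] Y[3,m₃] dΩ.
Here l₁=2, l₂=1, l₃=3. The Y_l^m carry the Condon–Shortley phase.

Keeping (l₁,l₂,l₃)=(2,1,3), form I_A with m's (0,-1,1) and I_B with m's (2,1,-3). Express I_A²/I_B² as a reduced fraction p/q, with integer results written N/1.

2/5

Same 2,1,3: normalisation and zero-m 3j drop out of the ratio.
A: Δ: 0! 4! 2! / 7! → 1/105; sum: t=0:+1/8 = 1/8; 3j²(2 1 3; 0 -1 1) = Δ·Π!·Σ² = 2/35  (sign +1)
B: Δ: 0! 4! 2! / 7! → 1/105; sum: t=0:+1/48 = 1/48; 3j²(2 1 3; 2 1 -3) = Δ·Π!·Σ² = 1/7  (sign +1)
I_A²/I_B² = (2/35)/(1/7) = 2/5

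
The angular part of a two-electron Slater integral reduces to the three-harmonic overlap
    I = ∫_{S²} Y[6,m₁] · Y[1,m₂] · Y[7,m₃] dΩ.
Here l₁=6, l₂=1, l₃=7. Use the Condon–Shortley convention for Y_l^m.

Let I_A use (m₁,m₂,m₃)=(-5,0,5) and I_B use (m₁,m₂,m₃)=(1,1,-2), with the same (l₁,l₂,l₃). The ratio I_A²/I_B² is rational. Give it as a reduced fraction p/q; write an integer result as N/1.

l's match ⇒ only the (l;m) 3-j factors differ between A and B.
A: triangle coeff Δ(6,1,7) = 1/1365; Σ_t [0,0]: t=0:+1/39916800 = 1/39916800; (3j)²=8/455 [(6 1 7; -5 0 5)], sign=+1
B: triangle coeff Δ(6,1,7) = 1/1365; Σ_t [0,0]: t=0:+1/1209600 = 1/1209600; (3j)²=12/455 [(6 1 7; 1 1 -2)], sign=-1
I_A²/I_B² = (8/455)/(12/455) = 2/3

2/3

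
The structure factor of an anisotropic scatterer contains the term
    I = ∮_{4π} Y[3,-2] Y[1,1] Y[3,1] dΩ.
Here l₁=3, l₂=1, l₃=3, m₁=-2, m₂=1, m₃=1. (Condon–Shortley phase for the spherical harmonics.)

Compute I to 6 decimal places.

0.000000

l₁+l₂+l₃=7 is odd: 3j(l;000)=0 ⇒ I=0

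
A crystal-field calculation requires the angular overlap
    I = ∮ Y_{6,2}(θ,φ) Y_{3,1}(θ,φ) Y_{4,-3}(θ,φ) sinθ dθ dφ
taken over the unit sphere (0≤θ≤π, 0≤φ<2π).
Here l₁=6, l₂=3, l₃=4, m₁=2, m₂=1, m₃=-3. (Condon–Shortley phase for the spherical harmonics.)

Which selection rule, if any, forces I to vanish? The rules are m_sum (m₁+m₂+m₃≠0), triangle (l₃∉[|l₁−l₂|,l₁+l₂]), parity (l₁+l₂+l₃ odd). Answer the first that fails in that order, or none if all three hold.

azimuthal sum: 2 + 1 − 3 = 0  ✓
3 ≤ 4 ≤ 9 (triangle on l)  ✓
L = 6 + 3 + 4 = 13 (odd)  ✗

parity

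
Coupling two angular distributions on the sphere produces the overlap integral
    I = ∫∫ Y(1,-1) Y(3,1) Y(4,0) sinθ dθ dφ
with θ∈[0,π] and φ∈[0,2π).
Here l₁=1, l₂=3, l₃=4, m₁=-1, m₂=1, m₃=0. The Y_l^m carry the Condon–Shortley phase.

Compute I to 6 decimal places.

0.150786

Checks pass: Σm=0; 8 even; l₃=4∈[2,4].
(2·1+1)(2·3+1)(2·4+1) = 189
Δ: 0! 2! 6! / 9! → 1/252
sum: t=0:+1/36 = 1/36
3j²(1 3 4; 0 0 0) = Δ·Π!·Σ² = 4/63  (sign +1)
sum: t=0:+1/96 = 1/96
3j²(1 3 4; -1 1 0) = Δ·Π!·Σ² = 1/42  (sign +1)
combine: 4πI² = 189·4/63·1/42 = 2/7
take √, sign +1: I = 0.15078601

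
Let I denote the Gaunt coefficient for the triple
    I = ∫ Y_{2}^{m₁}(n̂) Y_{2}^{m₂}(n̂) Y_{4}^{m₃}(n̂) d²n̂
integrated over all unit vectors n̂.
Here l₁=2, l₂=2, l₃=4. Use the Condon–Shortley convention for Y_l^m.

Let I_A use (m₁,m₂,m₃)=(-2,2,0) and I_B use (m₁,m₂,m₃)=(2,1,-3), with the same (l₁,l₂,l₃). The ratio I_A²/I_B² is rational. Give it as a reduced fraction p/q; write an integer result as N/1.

1/35

Same 2,2,4: normalisation and zero-m 3j drop out of the ratio.
A: Δ: 0! 4! 4! / 9! → 1/630; sum: t=0:+1/576 = 1/576; 3j²(2 2 4; -2 2 0) = Δ·Π!·Σ² = 1/630  (sign +1)
B: Δ: 0! 4! 4! / 9! → 1/630; sum: t=0:+1/144 = 1/144; 3j²(2 2 4; 2 1 -3) = Δ·Π!·Σ² = 1/18  (sign -1)
I_A²/I_B² = (1/630)/(1/18) = 1/35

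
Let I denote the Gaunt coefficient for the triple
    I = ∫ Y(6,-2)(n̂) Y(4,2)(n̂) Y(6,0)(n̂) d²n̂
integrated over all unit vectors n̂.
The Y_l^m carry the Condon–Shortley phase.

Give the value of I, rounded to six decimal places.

-0.107540

m-sum 0 ✓  L=16 even ✓  2≤6≤10 ✓
Π(2lᵢ+1) = 13×9×13 = 1521
triangle coeff Δ(6,4,6) = 1/15315300
Σ_t [0,4]: t=0:+1/829440 t=1:−1/25920 t=2:+1/9216 t=3:−1/25920 t=4:+1/829440 = 7/207360
(3j)²=28/2431 [(6 4 6; 0 0 0)], sign=+1
Σ_t [2,4]: t=2:+1/138240 t=3:−1/25920 t=4:+1/55296 = -11/829440
(3j)²=11/1326 [(6 4 6; -2 2 0)], sign=-1
⇒ 4πI² = 42/289
I = (-1)√(42/289/(4π)) = -0.10754019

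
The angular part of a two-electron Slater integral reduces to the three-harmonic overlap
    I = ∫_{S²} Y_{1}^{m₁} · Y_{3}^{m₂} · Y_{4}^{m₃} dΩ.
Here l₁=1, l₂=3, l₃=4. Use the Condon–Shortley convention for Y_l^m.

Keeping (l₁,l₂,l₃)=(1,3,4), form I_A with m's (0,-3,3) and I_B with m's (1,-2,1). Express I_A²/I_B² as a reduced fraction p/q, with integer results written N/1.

Same 1,3,4: normalisation and zero-m 3j drop out of the ratio.
A: Δ: 0! 2! 6! / 9! → 1/252; sum: t=0:+1/720 = 1/720; 3j²(1 3 4; 0 -3 3) = Δ·Π!·Σ² = 1/36  (sign -1)
B: Δ: 0! 2! 6! / 9! → 1/252; sum: t=0:+1/240 = 1/240; 3j²(1 3 4; 1 -2 1) = Δ·Π!·Σ² = 1/84  (sign -1)
I_A²/I_B² = (1/36)/(1/84) = 7/3

7/3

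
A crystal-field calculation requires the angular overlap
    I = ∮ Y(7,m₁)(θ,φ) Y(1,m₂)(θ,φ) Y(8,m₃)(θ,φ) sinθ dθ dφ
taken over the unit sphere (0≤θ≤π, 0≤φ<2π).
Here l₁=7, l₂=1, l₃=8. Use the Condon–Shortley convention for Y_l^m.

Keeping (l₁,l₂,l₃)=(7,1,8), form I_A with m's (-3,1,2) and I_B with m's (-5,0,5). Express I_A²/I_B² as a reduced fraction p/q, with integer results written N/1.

5/13

Shared (l₁,l₂,l₃)=(7,1,8): N and (l;000)² cancel in I_A²/I_B².
A: Δ = 0!·14!·2!/17! = 1/2040; Racah Σ t=0..0: t=0:+1/174182400 = 1/174182400; ⇒ 3j(7 1 8; -3 1 2)² = 1/136, sgn +1
B: Δ = 0!·14!·2!/17! = 1/2040; Racah Σ t=0..0: t=0:+1/958003200 = 1/958003200; ⇒ 3j(7 1 8; -5 0 5)² = 13/680, sgn -1
I_A²/I_B² = (1/136)/(13/680) = 5/13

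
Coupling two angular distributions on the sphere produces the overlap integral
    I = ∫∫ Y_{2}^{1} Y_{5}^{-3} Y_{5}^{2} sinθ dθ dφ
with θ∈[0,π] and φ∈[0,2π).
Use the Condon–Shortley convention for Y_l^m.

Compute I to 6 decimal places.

-0.161739

Checks pass: Σm=0; 12 even; l₃=5∈[3,7].
(2·2+1)(2·5+1)(2·5+1) = 605
Δ: 2! 2! 8! / 13! → 1/38610
sum: t=0:+1/2880 t=1:−1/576 t=2:+1/2880 = -1/960
3j²(2 5 5; 0 0 0) = Δ·Π!·Σ² = 10/429  (sign +1)
sum: t=0:+1/2880 t=1:−1/10080 = 1/4032
3j²(2 5 5; 1 -3 2) = Δ·Π!·Σ² = 10/429  (sign -1)
combine: 4πI² = 605·10/429·10/429 = 500/1521
take √, sign -1: I = -0.16173926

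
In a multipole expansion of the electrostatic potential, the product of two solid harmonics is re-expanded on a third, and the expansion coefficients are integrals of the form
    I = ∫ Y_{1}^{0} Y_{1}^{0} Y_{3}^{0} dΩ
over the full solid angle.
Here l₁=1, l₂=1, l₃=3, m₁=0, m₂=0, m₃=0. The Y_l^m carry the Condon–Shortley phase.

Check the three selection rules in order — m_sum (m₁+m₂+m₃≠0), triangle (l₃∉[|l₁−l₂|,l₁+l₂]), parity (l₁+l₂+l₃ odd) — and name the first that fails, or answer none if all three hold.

triangle

m₁+m₂+m₃ = 0 + 0 + 0 = 0  ✓
triangle: |1−1|=0 ≤ l₃=3 ≤ 1+1=2  ✗
parity: l₁+l₂+l₃ = 5 is odd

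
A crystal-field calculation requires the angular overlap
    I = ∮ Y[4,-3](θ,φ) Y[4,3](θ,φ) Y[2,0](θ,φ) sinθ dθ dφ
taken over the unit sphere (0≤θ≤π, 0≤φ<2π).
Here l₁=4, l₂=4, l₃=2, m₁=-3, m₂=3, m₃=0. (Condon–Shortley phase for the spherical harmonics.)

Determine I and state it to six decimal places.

Checks pass: Σm=0; 10 even; l₃=2∈[0,8].
(2·4+1)(2·4+1)(2·2+1) = 405
Δ: 6! 2! 2! / 11! → 1/13860
sum: t=2:+1/192 t=3:−1/36 t=4:+1/192 = -5/288
3j²(4 4 2; 0 0 0) = Δ·Π!·Σ² = 20/693  (sign -1)
sum: t=5:−1/480 t=6:+1/720 = -1/1440
3j²(4 4 2; -3 3 0) = Δ·Π!·Σ² = 7/1980  (sign -1)
combine: 4πI² = 405·20/693·7/1980 = 5/121
take √, sign +1: I = 0.05734392

0.057344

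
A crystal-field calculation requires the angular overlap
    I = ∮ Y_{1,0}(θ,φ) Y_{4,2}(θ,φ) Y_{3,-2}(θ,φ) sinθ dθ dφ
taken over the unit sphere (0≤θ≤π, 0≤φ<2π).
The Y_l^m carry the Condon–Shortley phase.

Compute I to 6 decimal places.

Checks pass: Σm=0; 8 even; l₃=3∈[3,5].
(2·1+1)(2·4+1)(2·3+1) = 189
Δ: 2! 0! 6! / 9! → 1/252
sum: t=1:−1/36 = -1/36
3j²(1 4 3; 0 0 0) = Δ·Π!·Σ² = 4/63  (sign +1)
sum: t=1:−1/120 = -1/120
3j²(1 4 3; 0 2 -2) = Δ·Π!·Σ² = 1/21  (sign +1)
combine: 4πI² = 189·4/63·1/21 = 4/7
take √, sign +1: I = 0.21324362

0.213244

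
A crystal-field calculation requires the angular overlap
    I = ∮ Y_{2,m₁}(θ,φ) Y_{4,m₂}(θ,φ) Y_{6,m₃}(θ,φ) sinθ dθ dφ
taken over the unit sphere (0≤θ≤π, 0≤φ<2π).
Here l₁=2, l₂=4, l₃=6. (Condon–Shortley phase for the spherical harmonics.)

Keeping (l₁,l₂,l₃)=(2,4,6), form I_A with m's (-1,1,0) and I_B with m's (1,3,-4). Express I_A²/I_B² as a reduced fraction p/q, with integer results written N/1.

1/2

Same 2,4,6: normalisation and zero-m 3j drop out of the ratio.
A: Δ: 0! 4! 8! / 13! → 1/6435; sum: t=0:+1/4320 = 1/4320; 3j²(2 4 6; -1 1 0) = Δ·Π!·Σ² = 8/429  (sign +1)
B: Δ: 0! 4! 8! / 13! → 1/6435; sum: t=0:+1/30240 = 1/30240; 3j²(2 4 6; 1 3 -4) = Δ·Π!·Σ² = 16/429  (sign +1)
I_A²/I_B² = (8/429)/(16/429) = 1/2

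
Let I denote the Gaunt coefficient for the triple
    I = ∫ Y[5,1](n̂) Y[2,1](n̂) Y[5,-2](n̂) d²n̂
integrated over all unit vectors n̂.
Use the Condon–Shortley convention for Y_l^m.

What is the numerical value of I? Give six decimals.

m-sum 0 ✓  L=12 even ✓  3≤5≤7 ✓
Π(2lᵢ+1) = 11×5×11 = 605
triangle coeff Δ(5,2,5) = 1/38610
Σ_t [0,2]: t=0:+1/2880 t=1:−1/576 t=2:+1/2880 = -1/960
(3j)²=10/429 [(5 2 5; 0 0 0)], sign=+1
Σ_t [1,2]: t=1:−1/1440 t=2:+1/2880 = -1/2880
(3j)²=7/715 [(5 2 5; 1 1 -2)], sign=+1
⇒ 4πI² = 70/507
I = (+1)√(70/507/(4π)) = 0.10481902

0.104819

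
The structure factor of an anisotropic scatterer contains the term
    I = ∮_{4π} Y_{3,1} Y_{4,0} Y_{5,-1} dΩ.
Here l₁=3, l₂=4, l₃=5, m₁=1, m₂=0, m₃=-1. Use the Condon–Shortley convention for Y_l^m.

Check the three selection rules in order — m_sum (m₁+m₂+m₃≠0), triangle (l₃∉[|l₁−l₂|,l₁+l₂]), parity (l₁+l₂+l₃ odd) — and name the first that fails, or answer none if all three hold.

none

Σmᵢ = 0  ✓
l₃∈[|l₁−l₂|,l₁+l₂]=[1,7], have l₃=5  ✓
Σlᵢ = 12 ⇒ even  ✓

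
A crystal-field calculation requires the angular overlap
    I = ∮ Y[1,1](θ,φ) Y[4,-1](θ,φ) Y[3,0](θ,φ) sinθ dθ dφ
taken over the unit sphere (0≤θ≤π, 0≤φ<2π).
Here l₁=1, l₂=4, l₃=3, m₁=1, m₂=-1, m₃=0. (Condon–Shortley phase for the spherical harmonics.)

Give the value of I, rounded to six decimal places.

Checks pass: Σm=0; 8 even; l₃=3∈[3,5].
(2·1+1)(2·4+1)(2·3+1) = 189
Δ: 2! 0! 6! / 9! → 1/252
sum: t=1:−1/36 = -1/36
3j²(1 4 3; 0 0 0) = Δ·Π!·Σ² = 4/63  (sign +1)
sum: t=0:+1/72 = 1/72
3j²(1 4 3; 1 -1 0) = Δ·Π!·Σ² = 5/126  (sign -1)
combine: 4πI² = 189·4/63·5/126 = 10/21
take √, sign -1: I = -0.19466390

-0.194664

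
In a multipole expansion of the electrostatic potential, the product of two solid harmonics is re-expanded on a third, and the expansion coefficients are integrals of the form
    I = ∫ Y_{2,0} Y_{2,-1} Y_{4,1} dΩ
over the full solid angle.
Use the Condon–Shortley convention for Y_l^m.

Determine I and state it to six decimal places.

Checks pass: Σm=0; 8 even; l₃=4∈[0,4].
(2·2+1)(2·2+1)(2·4+1) = 225
Δ: 0! 4! 4! / 9! → 1/630
sum: t=0:+1/16 = 1/16
3j²(2 2 4; 0 0 0) = Δ·Π!·Σ² = 2/35  (sign +1)
sum: t=0:+1/24 = 1/24
3j²(2 2 4; 0 -1 1) = Δ·Π!·Σ² = 1/21  (sign -1)
combine: 4πI² = 225·2/35·1/21 = 30/49
take √, sign -1: I = -0.22072812

-0.220728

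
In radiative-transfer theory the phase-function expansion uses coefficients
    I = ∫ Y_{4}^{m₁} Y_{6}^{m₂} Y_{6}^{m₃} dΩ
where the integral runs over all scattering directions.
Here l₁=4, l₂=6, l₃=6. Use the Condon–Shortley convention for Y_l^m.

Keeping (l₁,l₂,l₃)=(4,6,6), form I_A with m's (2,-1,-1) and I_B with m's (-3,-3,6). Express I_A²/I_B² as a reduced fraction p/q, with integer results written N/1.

1120/891

l's match ⇒ only the (l;m) 3-j factors differ between A and B.
A: triangle coeff Δ(4,6,6) = 1/15315300; Σ_t [0,2]: t=0:+1/69120 t=1:−1/20736 t=2:+1/69120 = -1/51840; (3j)²=280/21879 [(4 6 6; 2 -1 -1)], sign=+1
B: triangle coeff Δ(4,6,6) = 1/15315300; Σ_t [3,3]: t=3:−1/5806080 = -1/5806080; (3j)²=9/884 [(4 6 6; -3 -3 6)], sign=-1
I_A²/I_B² = (280/21879)/(9/884) = 1120/891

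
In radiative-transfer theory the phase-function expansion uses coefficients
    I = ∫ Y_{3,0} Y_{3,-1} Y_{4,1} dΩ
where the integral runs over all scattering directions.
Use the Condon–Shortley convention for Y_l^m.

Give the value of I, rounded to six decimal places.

m-sum 0 ✓  L=10 even ✓  0≤4≤6 ✓
Π(2lᵢ+1) = 7×7×9 = 441
triangle coeff Δ(3,3,4) = 1/34650
Σ_t [0,2]: t=0:+1/72 t=1:−1/16 t=2:+1/72 = -5/144
(3j)²=2/77 [(3 3 4; 0 0 0)], sign=-1
Σ_t [0,2]: t=0:+1/48 t=1:−1/24 t=2:+1/288 = -5/288
(3j)²=5/462 [(3 3 4; 0 -1 1)], sign=+1
⇒ 4πI² = 15/121
I = (-1)√(15/121/(4π)) = -0.09932258

-0.099323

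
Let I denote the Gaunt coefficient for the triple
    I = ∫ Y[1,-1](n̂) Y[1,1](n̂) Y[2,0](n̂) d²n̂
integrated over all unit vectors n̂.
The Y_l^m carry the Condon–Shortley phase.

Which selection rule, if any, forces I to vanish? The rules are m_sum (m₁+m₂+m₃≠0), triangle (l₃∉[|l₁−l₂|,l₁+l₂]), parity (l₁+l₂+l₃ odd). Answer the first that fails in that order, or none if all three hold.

azimuthal sum: -1 + 1 + 0 = 0  ✓
0 ≤ 2 ≤ 2 (triangle on l)  ✓
L = 1 + 1 + 2 = 4 (even)  ✓

none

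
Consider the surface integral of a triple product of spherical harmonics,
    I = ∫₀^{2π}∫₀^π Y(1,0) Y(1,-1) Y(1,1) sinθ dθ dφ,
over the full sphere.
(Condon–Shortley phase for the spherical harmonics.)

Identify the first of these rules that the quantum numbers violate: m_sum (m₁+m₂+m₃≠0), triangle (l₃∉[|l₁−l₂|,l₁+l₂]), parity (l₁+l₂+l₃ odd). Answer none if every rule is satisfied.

Σmᵢ = 0  ✓
l₃∈[|l₁−l₂|,l₁+l₂]=[0,2], have l₃=1  ✓
Σlᵢ = 3 ⇒ odd  ✗

parity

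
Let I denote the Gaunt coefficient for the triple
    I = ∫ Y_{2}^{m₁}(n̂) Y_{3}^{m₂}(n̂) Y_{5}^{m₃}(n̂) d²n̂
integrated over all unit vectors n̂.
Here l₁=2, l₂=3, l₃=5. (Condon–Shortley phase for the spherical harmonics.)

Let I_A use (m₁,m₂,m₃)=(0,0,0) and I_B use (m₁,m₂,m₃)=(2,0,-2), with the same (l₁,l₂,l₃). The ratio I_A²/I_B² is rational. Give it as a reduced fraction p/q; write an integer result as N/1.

20/7

Same 2,3,5: normalisation and zero-m 3j drop out of the ratio.
A: Δ: 0! 4! 6! / 11! → 1/2310; sum: t=0:+1/144 = 1/144; 3j²(2 3 5; 0 0 0) = Δ·Π!·Σ² = 10/231  (sign -1)
B: Δ: 0! 4! 6! / 11! → 1/2310; sum: t=0:+1/864 = 1/864; 3j²(2 3 5; 2 0 -2) = Δ·Π!·Σ² = 1/66  (sign -1)
I_A²/I_B² = (10/231)/(1/66) = 20/7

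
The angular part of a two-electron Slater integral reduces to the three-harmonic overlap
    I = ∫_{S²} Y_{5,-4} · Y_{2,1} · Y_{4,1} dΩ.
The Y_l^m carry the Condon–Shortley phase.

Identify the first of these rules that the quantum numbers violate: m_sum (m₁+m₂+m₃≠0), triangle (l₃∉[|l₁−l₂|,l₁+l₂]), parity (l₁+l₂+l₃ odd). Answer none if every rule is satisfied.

m_sum

Σmᵢ = -2  ✗
l₃∈[|l₁−l₂|,l₁+l₂]=[3,7], have l₃=4
Σlᵢ = 11 ⇒ odd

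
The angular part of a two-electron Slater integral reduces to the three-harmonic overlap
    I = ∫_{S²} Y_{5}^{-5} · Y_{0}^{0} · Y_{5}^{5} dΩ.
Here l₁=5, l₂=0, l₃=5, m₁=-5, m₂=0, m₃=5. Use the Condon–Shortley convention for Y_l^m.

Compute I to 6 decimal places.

Rules hold: Σm=0, L=10 even, 5≤5≤5.
N = 11·1·11 = 121
Δ = 0!·10!·0!/11! = 1/11
Racah Σ t=0..0: t=0:+1/14400 = 1/14400
⇒ 3j(5 0 5; 0 0 0)² = 1/11, sgn -1
Racah Σ t=0..0: t=0:+1/3628800 = 1/3628800
⇒ 3j(5 0 5; -5 0 5)² = 1/11, sgn +1
4πI² = N·(3j₀)²·(3jₘ)² = 1/1
I = -1·√(1/4π) = -0.28209479

-0.282095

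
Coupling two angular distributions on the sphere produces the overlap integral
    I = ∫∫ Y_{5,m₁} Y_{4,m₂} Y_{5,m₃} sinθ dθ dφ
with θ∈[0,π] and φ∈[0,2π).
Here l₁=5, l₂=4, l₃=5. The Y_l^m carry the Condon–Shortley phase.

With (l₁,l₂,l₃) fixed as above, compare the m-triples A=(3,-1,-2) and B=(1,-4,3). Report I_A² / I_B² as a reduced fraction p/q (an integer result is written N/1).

Shared (l₁,l₂,l₃)=(5,4,5): N and (l;000)² cancel in I_A²/I_B².
A: Δ = 4!·6!·4!/15! = 1/3153150; Racah Σ t=0..2: t=0:+1/6912 t=1:−1/2880 t=2:+1/17280 = -1/6912; ⇒ 3j(5 4 5; 3 -1 -2)² = 5/429, sgn +1
B: Δ = 4!·6!·4!/15! = 1/3153150; Racah Σ t=0..0: t=0:+1/27648 = 1/27648; ⇒ 3j(5 4 5; 1 -4 3)² = 10/429, sgn +1
I_A²/I_B² = (5/429)/(10/429) = 1/2

1/2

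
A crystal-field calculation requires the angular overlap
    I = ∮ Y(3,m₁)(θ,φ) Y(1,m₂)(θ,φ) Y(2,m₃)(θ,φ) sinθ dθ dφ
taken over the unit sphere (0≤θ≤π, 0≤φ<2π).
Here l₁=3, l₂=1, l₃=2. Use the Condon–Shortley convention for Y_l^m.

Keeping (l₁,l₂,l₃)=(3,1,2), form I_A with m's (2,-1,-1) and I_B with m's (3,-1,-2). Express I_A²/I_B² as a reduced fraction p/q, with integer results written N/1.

Same 3,1,2: normalisation and zero-m 3j drop out of the ratio.
A: Δ: 2! 4! 0! / 7! → 1/105; sum: t=0:+1/12 = 1/12; 3j²(3 1 2; 2 -1 -1) = Δ·Π!·Σ² = 2/21  (sign -1)
B: Δ: 2! 4! 0! / 7! → 1/105; sum: t=0:+1/48 = 1/48; 3j²(3 1 2; 3 -1 -2) = Δ·Π!·Σ² = 1/7  (sign +1)
I_A²/I_B² = (2/21)/(1/7) = 2/3

2/3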